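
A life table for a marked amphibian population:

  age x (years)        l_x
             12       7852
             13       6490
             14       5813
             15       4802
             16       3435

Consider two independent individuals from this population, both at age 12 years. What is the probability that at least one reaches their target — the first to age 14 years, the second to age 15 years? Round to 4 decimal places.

0.8991

p₁ = l_14/l_12 = 5813/7852 = 0.740321; p₂ = l_15/l_12 = 4802/7852 = 0.611564.
P(at least one) = 1 − (1−p₁)(1−p₂) = 1 − 0.259679 × 0.388436 = 0.899131.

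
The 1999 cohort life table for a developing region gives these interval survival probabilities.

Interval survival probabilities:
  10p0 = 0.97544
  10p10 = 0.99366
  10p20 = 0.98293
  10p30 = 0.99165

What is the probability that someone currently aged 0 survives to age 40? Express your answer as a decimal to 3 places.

0.945

Survival from 0 to 40 is the product of surviving each interval: 0.97544 × 0.99366 × 0.98293 × 0.99165.
= 0.944755.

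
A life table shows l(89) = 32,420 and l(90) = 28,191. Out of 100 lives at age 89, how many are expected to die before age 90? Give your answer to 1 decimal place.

13.0

The relevant probability is 1 − 28,191/32,420 = 0.130444.
Expected number = 100 × 0.130444 = 13.0.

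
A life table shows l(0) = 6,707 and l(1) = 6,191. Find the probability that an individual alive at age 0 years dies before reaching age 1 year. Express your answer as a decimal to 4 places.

0.0769

P(die before 1 | alive at 0) = 1 − l(1)/l(0) = 1 − 6,191/6,707 = (516)/6,707 = 0.076935.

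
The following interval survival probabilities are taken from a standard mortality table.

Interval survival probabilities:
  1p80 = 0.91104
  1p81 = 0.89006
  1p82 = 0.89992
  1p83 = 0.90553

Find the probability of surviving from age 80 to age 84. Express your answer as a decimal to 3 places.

Survival from 80 to 84 is the product of surviving each interval: 0.91104 × 0.89006 × 0.89992 × 0.90553.
= 0.660790.

0.661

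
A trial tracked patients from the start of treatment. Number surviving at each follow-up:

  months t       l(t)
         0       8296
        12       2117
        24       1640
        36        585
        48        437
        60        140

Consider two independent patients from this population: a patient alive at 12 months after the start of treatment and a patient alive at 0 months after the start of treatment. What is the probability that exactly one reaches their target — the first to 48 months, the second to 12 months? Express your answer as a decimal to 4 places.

p₁ = l(48)/l(12) = 437/2117 = 0.206424; p₂ = l(12)/l(0) = 2117/8296 = 0.255183.
P(exactly one) = p₁(1−p₂) + (1−p₁)p₂ = 0.153748 + 0.202507 = 0.356255.

0.3563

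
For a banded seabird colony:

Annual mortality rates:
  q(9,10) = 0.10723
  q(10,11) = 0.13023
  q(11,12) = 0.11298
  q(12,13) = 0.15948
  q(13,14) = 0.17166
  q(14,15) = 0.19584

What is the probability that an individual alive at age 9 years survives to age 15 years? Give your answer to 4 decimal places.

Chaining the interval survival probabilities: (1 − 0.10723) × (1 − 0.13023) × (1 − 0.11298) × (1 − 0.15948) × (1 − 0.17166) × (1 − 0.19584).
= 0.89277 × 0.86977 × 0.88702 × 0.84052 × 0.82834 × 0.80416 = 0.385635.

0.3856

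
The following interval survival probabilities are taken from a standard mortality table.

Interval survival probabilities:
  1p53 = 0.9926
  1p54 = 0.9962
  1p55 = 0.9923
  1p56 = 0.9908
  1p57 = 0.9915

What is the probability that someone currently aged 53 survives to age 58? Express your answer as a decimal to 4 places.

0.9639

The overall survival probability is 0.9926 × 0.9962 × 0.9923 × 0.9908 × 0.9915.
= 0.963923.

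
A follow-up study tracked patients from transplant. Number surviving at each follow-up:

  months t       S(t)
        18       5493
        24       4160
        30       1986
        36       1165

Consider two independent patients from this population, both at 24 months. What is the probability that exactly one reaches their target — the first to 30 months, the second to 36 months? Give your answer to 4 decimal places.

0.4901

p₁ = S(30)/S(24) = 1986/4160 = 0.477404; p₂ = S(36)/S(24) = 1165/4160 = 0.280048.
P(exactly one) = p₁(1−p₂) + (1−p₁)p₂ = 0.343708 + 0.146352 = 0.490060.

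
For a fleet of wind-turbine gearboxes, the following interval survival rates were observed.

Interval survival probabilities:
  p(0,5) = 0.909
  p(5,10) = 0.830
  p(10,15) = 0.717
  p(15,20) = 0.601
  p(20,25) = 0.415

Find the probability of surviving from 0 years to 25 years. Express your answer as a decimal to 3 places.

0.135

Survival from 0 to 25 is the product of surviving each interval: 0.909 × 0.830 × 0.717 × 0.601 × 0.415.
= 0.134922.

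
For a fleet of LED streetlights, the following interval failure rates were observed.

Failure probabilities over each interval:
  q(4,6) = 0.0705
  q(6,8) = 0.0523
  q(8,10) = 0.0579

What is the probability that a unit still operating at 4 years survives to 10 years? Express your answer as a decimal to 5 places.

The overall survival probability is (1 − 0.0705) × (1 − 0.0523) × (1 − 0.0579).
= 0.9295 × 0.9477 × 0.9421 = 0.829884.

0.82988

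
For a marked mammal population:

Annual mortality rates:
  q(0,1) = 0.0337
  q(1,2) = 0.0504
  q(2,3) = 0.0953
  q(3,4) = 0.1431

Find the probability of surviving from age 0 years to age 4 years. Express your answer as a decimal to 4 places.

Survival from 0 to 4 is the product of surviving each interval: (1 − 0.0337) × (1 − 0.0504) × (1 − 0.0953) × (1 − 0.1431).
= 0.9663 × 0.9496 × 0.9047 × 0.8569 = 0.711357.

0.7114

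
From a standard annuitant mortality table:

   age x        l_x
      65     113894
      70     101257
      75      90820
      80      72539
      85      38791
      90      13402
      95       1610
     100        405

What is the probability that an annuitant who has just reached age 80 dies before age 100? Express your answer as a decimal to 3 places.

P(die before 100 | alive at 80) = 1 − l_100/l_80 = 1 − 405/72539 = (72134)/72539 = 0.994417.

0.994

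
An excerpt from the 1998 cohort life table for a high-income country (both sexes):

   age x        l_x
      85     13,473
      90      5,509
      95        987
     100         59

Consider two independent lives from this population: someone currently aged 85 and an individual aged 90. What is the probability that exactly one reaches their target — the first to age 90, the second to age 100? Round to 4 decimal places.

0.4108

p₁ = l_90/l_85 = 5,509/13,473 = 0.408892; p₂ = l_100/l_90 = 59/5,509 = 0.010710.
P(exactly one) = p₁(1−p₂) + (1−p₁)p₂ = 0.404513 + 0.006331 = 0.410844.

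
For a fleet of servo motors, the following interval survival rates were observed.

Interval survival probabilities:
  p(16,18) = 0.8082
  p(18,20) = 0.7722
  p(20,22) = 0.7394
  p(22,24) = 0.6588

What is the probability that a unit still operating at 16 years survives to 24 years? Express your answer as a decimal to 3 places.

0.304

P(survive 16→24) = 0.8082 × 0.7722 × 0.7394 × 0.6588.
= 0.304006.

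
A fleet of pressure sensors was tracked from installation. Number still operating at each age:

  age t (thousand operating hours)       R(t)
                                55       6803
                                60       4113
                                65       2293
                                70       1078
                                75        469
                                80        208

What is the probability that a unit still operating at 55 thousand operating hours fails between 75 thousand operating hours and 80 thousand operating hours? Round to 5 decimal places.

0.03837

This is the probability of reaching 75 but not 80, conditional on being operational at 55: (R(75) − R(80)) / R(55).
= (469 − 208) / 6803 = 261 / 6803 = 0.038365.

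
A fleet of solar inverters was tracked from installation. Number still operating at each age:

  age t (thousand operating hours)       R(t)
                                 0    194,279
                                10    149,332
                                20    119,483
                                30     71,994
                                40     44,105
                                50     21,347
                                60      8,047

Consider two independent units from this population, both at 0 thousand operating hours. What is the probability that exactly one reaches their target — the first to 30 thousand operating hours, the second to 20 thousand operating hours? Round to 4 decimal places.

p₁ = R(30)/R(0) = 71,994/194,279 = 0.370570; p₂ = R(20)/R(0) = 119,483/194,279 = 0.615007.
P(exactly one) = p₁(1−p₂) + (1−p₁)p₂ = 0.142667 + 0.387104 = 0.529771.

0.5298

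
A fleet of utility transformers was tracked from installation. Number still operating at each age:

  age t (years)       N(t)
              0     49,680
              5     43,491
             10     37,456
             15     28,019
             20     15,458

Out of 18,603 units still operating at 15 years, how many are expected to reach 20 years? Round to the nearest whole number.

The relevant probability is 15,458/28,019 = 0.551697.
Expected number = 18,603 × 0.551697 = 10263.

10263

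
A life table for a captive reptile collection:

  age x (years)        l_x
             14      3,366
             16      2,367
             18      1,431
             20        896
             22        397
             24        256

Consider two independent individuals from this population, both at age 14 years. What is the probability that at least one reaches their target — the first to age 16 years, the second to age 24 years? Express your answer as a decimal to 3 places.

p₁ = l_16/l_14 = 2,367/3,366 = 0.703209; p₂ = l_24/l_14 = 256/3,366 = 0.076055.
P(at least one) = 1 − (1−p₁)(1−p₂) = 1 − 0.296791 × 0.923945 = 0.725781.

0.726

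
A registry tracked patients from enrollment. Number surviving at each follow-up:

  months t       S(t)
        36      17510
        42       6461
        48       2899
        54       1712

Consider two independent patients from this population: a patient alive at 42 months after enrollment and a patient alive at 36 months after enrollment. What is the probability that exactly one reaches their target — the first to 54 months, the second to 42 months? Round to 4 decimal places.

0.4384

p₁ = S(54)/S(42) = 1712/6461 = 0.264974; p₂ = S(42)/S(36) = 6461/17510 = 0.368989.
P(exactly one) = p₁(1−p₂) + (1−p₁)p₂ = 0.167202 + 0.271217 = 0.438418.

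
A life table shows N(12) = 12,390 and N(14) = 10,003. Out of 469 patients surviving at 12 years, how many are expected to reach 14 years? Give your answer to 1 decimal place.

378.6

The relevant probability is 10,003/12,390 = 0.807345.
Expected number = 469 × 0.807345 = 378.6.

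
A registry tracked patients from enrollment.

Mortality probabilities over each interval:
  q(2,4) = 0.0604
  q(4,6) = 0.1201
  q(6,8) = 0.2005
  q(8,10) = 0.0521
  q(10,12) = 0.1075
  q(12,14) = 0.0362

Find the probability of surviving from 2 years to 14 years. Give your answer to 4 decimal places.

The overall survival probability is (1 − 0.0604) × (1 − 0.1201) × (1 − 0.2005) × (1 − 0.0521) × (1 − 0.1075) × (1 − 0.0362).
= 0.9396 × 0.8799 × 0.7995 × 0.9479 × 0.8925 × 0.9638 = 0.538955.

0.5390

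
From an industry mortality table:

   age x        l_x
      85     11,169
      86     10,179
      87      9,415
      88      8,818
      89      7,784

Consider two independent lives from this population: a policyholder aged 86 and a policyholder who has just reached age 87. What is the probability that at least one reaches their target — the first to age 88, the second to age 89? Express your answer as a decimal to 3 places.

0.977

p₁ = l_88/l_86 = 8,818/10,179 = 0.866293; p₂ = l_89/l_87 = 7,784/9,415 = 0.826766.
P(at least one) = 1 − (1−p₁)(1−p₂) = 1 − 0.133707 × 0.173234 = 0.976837.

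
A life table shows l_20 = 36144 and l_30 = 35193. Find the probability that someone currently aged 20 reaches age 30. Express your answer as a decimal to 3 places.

We want 10p20 = l_30/l_20.
The conditional survival probability is l_30/l_20 = 35193/36144 = 0.973689.

0.974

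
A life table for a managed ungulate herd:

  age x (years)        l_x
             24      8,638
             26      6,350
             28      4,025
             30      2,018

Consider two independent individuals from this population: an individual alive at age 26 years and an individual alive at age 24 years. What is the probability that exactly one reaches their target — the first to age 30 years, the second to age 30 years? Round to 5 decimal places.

p₁ = l_30/l_26 = 2,018/6,350 = 0.317795; p₂ = l_30/l_24 = 2,018/8,638 = 0.233619.
P(exactly one) = p₁(1−p₂) + (1−p₁)p₂ = 0.243552 + 0.159376 = 0.402928.

0.40293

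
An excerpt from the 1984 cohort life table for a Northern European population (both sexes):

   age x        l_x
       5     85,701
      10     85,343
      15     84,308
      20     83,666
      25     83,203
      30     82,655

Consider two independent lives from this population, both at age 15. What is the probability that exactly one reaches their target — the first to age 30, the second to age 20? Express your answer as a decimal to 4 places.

p₁ = l_30/l_15 = 82,655/84,308 = 0.980393; p₂ = l_20/l_15 = 83,666/84,308 = 0.992385.
P(exactly one) = p₁(1−p₂) + (1−p₁)p₂ = 0.007466 + 0.019458 = 0.026923.

0.0269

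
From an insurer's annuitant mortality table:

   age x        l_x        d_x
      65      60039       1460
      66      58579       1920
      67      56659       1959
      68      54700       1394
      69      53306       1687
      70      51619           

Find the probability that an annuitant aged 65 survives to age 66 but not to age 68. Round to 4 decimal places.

We want 1|2q65 = (l_66 − l_68)/l_65.
This is the probability of reaching 66 but not 68, conditional on being alive at 65: (l_66 − l_68) / l_65.
= (58579 − 54700) / 60039 = 3879 / 60039 = 0.064608.

0.0646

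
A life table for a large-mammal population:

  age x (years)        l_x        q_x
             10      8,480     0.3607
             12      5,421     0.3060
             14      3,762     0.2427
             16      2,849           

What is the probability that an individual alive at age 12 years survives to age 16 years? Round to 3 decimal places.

The conditional survival probability is l_16/l_12 = 2,849/5,421 = 0.525549.

0.526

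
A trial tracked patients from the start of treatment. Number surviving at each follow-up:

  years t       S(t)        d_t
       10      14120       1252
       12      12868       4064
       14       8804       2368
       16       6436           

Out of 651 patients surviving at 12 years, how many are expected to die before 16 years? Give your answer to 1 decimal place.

The relevant probability is 1 − 6436/12868 = 0.499845.
Expected number = 651 × 0.499845 = 325.4.

325.4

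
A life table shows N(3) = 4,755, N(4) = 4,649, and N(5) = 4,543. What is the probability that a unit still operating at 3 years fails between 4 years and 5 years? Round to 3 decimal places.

This is the probability of reaching 4 but not 5, conditional on being operational at 3: (N(4) − N(5)) / N(3).
= (4,649 − 4,543) / 4,755 = 106 / 4,755 = 0.022292.

0.022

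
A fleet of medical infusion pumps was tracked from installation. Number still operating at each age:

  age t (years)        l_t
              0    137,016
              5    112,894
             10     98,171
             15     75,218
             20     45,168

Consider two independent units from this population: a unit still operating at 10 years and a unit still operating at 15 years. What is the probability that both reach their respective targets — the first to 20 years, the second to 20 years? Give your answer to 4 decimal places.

p₁ = l_20/l_10 = 45,168/98,171 = 0.460095; p₂ = l_20/l_15 = 45,168/75,218 = 0.600495.
P(both) = p₁ × p₂ = 0.460095 × 0.600495 = 0.276285.

0.2763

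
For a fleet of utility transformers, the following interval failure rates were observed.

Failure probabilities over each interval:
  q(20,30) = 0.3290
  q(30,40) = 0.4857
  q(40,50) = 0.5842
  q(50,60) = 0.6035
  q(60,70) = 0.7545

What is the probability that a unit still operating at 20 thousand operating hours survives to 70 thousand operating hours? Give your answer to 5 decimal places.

0.01397

P(survive 20→70) = (1 − 0.3290) × (1 − 0.4857) × (1 − 0.5842) × (1 − 0.6035) × (1 − 0.7545).
= 0.6710 × 0.5143 × 0.4158 × 0.3965 × 0.2455 = 0.013967.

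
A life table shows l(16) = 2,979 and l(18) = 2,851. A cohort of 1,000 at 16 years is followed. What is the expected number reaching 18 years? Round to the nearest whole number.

957

The relevant probability is 2,851/2,979 = 0.957033.
Expected number = 1,000 × 0.957033 = 957.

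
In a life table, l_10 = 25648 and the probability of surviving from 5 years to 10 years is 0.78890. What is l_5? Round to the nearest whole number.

l_5 = l_10 / p = 25648 / 0.78890 = 32511.

32511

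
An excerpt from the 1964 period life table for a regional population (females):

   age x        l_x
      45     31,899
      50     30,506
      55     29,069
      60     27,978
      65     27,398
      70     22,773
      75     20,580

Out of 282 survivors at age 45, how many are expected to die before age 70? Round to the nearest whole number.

The relevant probability is 1 − 22,773/31,899 = 0.286090.
Expected number = 282 × 0.286090 = 81.

81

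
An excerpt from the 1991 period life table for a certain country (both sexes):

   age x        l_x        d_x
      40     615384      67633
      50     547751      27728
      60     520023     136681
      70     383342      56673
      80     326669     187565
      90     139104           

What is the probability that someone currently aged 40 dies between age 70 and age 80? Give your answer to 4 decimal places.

We want 30|10q40 = (l_70 − l_80)/l_40.
This is the probability of reaching 70 but not 80, conditional on being alive at 40: (l_70 − l_80) / l_40.
= (383342 − 326669) / 615384 = 56673 / 615384 = 0.092094.

0.0921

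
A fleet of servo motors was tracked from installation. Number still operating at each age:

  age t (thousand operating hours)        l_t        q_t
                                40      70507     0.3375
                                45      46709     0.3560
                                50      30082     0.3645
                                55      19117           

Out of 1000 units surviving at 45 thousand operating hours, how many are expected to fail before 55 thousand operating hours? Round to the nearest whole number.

The relevant probability is 1 − 19117/46709 = 0.590721.
Expected number = 1000 × 0.590721 = 591.

591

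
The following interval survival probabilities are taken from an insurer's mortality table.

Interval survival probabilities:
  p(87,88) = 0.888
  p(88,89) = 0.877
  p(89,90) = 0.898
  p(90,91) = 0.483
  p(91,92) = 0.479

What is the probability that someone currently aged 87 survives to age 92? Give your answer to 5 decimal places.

0.16180

Chaining the interval survival probabilities: 0.888 × 0.877 × 0.898 × 0.483 × 0.479.
= 0.161797.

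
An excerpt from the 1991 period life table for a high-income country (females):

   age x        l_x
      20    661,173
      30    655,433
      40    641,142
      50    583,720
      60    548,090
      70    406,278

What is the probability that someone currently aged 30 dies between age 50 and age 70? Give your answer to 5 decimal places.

We want 20|20q30 = (l_50 − l_70)/l_30.
This is the probability of reaching 50 but not 70, conditional on being alive at 30: (l_50 − l_70) / l_30.
= (583,720 − 406,278) / 655,433 = 177,442 / 655,433 = 0.270725.

0.27072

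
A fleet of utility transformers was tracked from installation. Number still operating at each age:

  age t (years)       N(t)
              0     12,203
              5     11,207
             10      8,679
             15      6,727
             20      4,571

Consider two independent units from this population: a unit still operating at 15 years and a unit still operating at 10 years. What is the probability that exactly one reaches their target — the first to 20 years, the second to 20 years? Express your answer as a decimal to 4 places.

p₁ = N(20)/N(15) = 4,571/6,727 = 0.679501; p₂ = N(20)/N(10) = 4,571/8,679 = 0.526674.
P(exactly one) = p₁(1−p₂) + (1−p₁)p₂ = 0.321625 + 0.168798 = 0.490424.

0.4904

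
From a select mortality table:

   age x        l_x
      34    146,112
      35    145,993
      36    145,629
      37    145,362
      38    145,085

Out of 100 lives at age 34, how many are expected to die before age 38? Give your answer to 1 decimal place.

0.7

The relevant probability is 1 − 145,085/146,112 = 0.007029.
Expected number = 100 × 0.007029 = 0.7.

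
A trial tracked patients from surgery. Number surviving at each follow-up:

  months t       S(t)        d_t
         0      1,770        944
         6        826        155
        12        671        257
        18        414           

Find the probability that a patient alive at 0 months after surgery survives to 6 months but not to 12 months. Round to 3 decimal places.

This is the probability of reaching 6 but not 12, conditional on being alive at 0: (S(6) − S(12)) / S(0).
= (826 − 671) / 1,770 = 155 / 1,770 = 0.087571.

0.088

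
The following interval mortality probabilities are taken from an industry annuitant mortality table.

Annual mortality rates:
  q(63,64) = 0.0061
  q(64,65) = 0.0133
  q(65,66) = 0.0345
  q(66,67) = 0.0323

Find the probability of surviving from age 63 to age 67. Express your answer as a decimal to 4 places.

Chaining the interval survival probabilities: (1 − 0.0061) × (1 − 0.0133) × (1 − 0.0345) × (1 − 0.0323).
= 0.9939 × 0.9867 × 0.9655 × 0.9677 = 0.916264.

0.9163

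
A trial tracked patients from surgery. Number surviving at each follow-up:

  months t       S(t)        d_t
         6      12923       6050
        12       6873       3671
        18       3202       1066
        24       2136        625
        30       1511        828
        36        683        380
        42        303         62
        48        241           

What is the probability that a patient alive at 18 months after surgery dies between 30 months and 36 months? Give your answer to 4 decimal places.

This is the probability of reaching 30 but not 36, conditional on being alive at 18: (S(30) − S(36)) / S(18).
= (1511 − 683) / 3202 = 828 / 3202 = 0.258588.

0.2586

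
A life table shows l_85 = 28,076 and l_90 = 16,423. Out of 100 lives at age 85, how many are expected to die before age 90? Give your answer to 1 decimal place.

41.5

The relevant probability is 1 − 16,423/28,076 = 0.415052.
Expected number = 100 × 0.415052 = 41.5.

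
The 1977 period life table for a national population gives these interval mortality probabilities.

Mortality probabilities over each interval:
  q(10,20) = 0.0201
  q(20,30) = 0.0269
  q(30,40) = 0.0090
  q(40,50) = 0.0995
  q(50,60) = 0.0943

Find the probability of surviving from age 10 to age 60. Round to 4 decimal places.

0.7707

P(survive 10→60) = (1 − 0.0201) × (1 − 0.0269) × (1 − 0.0090) × (1 − 0.0995) × (1 − 0.0943).
= 0.9799 × 0.9731 × 0.9910 × 0.9005 × 0.9057 = 0.770692.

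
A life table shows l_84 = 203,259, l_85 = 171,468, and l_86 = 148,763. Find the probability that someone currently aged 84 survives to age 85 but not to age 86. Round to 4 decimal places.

0.1117

We want 1|1q84 = (l_85 − l_86)/l_84.
This is the probability of reaching 85 but not 86, conditional on being alive at 84: (l_85 − l_86) / l_84.
= (171,468 − 148,763) / 203,259 = 22,705 / 203,259 = 0.111705.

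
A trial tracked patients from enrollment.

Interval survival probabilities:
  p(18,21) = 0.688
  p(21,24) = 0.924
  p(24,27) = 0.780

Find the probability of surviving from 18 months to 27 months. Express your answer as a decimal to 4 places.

0.4959

The overall survival probability is 0.688 × 0.924 × 0.780.
= 0.495855.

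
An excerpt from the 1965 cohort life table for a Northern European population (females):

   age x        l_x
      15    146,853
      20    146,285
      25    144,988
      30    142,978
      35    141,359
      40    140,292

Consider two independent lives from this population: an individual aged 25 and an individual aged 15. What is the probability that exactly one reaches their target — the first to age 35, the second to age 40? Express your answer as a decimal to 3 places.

p₁ = l_35/l_25 = 141,359/144,988 = 0.974970; p₂ = l_40/l_15 = 140,292/146,853 = 0.955323.
P(exactly one) = p₁(1−p₂) + (1−p₁)p₂ = 0.043559 + 0.023912 = 0.067470.

0.067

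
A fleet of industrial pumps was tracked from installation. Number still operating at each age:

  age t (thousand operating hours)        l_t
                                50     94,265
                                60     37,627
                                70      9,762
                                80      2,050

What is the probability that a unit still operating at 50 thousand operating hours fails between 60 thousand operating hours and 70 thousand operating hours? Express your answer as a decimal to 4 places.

This is the probability of reaching 60 but not 70, conditional on being operational at 50: (l_60 − l_70) / l_50.
= (37,627 − 9,762) / 94,265 = 27,865 / 94,265 = 0.295603.

0.2956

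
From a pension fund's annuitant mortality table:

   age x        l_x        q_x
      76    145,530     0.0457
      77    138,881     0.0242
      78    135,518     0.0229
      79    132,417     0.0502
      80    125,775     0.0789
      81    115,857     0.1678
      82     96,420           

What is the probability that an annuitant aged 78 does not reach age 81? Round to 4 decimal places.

0.1451

P(die before 81 | alive at 78) = 1 − l_81/l_78 = 1 − 115,857/135,518 = (19,661)/135,518 = 0.145080.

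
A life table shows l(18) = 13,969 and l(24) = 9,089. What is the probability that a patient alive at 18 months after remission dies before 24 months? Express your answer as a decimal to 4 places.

P(die before 24 | alive at 18) = 1 − l(24)/l(18) = 1 − 9,089/13,969 = (4,880)/13,969 = 0.349345.

0.3493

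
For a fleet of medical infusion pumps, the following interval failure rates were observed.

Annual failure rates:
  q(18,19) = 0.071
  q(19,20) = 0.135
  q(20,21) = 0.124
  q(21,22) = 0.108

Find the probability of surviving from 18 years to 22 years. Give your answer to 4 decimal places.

0.6279

The overall survival probability is (1 − 0.071) × (1 − 0.135) × (1 − 0.124) × (1 − 0.108).
= 0.929 × 0.865 × 0.876 × 0.892 = 0.627915.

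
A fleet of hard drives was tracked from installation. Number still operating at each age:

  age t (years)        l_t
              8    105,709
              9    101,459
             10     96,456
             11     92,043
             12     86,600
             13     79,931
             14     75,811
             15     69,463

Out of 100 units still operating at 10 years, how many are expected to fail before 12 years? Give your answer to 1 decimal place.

10.2

The relevant probability is 1 − 86,600/96,456 = 0.102181.
Expected number = 100 × 0.102181 = 10.2.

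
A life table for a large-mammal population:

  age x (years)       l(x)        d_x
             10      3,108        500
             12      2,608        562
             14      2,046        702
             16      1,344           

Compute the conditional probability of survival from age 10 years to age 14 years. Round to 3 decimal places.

The conditional survival probability is l(14)/l(10) = 2,046/3,108 = 0.658301.

0.658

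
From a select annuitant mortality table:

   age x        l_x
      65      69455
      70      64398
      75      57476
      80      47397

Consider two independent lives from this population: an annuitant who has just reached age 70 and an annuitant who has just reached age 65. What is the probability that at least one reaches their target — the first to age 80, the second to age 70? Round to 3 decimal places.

0.981

p₁ = l_80/l_70 = 47397/64398 = 0.736001; p₂ = l_70/l_65 = 64398/69455 = 0.927190.
P(at least one) = 1 − (1−p₁)(1−p₂) = 1 − 0.263999 × 0.072810 = 0.980778.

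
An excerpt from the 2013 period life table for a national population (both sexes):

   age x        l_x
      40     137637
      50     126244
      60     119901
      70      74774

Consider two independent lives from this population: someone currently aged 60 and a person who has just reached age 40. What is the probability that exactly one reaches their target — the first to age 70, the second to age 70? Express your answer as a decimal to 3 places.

0.489

p₁ = l_70/l_60 = 74774/119901 = 0.623631; p₂ = l_70/l_40 = 74774/137637 = 0.543270.
P(exactly one) = p₁(1−p₂) + (1−p₁)p₂ = 0.284831 + 0.204470 = 0.489301.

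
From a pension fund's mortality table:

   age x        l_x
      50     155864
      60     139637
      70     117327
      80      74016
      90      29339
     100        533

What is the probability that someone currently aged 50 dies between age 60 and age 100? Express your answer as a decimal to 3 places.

We want 10|40q50 = (l_60 − l_100)/l_50.
This is the probability of reaching 60 but not 100, conditional on being alive at 50: (l_60 − l_100) / l_50.
= (139637 − 533) / 155864 = 139104 / 155864 = 0.892470.

0.892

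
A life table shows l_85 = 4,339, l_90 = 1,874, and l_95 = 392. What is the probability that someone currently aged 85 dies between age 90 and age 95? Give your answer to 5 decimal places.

0.34155

We want 5|5q85 = (l_90 − l_95)/l_85.
This is the probability of reaching 90 but not 95, conditional on being alive at 85: (l_90 − l_95) / l_85.
= (1,874 − 392) / 4,339 = 1,482 / 4,339 = 0.341553.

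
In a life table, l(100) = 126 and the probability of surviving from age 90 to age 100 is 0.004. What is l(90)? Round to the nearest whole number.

l(90) = l(100) / p = 126 / 0.004 = 31500.

31500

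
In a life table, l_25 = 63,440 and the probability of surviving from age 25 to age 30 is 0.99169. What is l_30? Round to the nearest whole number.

62913

l_30 = l_25 × p = 63,440 × 0.99169 = 62913.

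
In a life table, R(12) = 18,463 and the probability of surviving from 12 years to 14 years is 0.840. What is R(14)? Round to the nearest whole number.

R(14) = R(12) × p = 18,463 × 0.840 = 15509.

15509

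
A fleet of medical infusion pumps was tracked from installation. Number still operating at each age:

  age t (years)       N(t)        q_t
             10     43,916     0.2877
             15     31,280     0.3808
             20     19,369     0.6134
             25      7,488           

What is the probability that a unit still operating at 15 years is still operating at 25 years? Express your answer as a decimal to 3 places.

0.239

The conditional survival probability is N(25)/N(15) = 7,488/31,280 = 0.239386.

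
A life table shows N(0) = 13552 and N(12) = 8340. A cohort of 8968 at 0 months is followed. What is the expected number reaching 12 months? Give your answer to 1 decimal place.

5519.0

The relevant probability is 8340/13552 = 0.615407.
Expected number = 8968 × 0.615407 = 5519.0.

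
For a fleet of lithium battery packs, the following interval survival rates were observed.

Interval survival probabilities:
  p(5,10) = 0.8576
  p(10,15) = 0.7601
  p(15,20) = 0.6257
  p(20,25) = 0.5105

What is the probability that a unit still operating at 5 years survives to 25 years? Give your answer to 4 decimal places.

P(survive 5→25) = 0.8576 × 0.7601 × 0.6257 × 0.5105.
= 0.208218.

0.2082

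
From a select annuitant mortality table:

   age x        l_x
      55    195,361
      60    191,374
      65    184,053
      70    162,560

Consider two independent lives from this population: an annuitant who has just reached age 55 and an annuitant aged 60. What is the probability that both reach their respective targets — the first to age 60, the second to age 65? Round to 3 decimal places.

p₁ = l_60/l_55 = 191,374/195,361 = 0.979592; p₂ = l_65/l_60 = 184,053/191,374 = 0.961745.
P(both) = p₁ × p₂ = 0.979592 × 0.961745 = 0.942118.

0.942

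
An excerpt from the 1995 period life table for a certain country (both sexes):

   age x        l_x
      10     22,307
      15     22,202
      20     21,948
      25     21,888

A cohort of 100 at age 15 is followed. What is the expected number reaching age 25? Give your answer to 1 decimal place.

98.6

The relevant probability is 21,888/22,202 = 0.985857.
Expected number = 100 × 0.985857 = 98.6.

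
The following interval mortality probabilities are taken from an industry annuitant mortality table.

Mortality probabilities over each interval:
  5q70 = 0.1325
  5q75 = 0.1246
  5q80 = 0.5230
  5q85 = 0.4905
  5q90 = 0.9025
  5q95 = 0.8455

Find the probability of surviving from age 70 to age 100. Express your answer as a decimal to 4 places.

0.0028

30p70 = (1 − 0.1325) × (1 − 0.1246) × (1 − 0.5230) × (1 − 0.4905) × (1 − 0.9025) × (1 − 0.8455).
= 0.8675 × 0.8754 × 0.4770 × 0.5095 × 0.0975 × 0.1545 = 0.002780.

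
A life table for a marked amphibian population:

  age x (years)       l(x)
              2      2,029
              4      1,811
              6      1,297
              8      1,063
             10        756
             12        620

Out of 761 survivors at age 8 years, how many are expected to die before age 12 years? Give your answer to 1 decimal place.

317.1

The relevant probability is 1 − 620/1,063 = 0.416745.
Expected number = 761 × 0.416745 = 317.1.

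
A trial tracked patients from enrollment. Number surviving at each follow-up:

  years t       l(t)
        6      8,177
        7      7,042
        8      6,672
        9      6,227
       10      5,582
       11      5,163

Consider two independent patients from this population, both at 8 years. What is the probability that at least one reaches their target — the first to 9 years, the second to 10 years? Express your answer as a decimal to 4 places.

0.9891

p₁ = l(9)/l(8) = 6,227/6,672 = 0.933303; p₂ = l(10)/l(8) = 5,582/6,672 = 0.836631.
P(at least one) = 1 − (1−p₁)(1−p₂) = 1 − 0.066697 × 0.163369 = 0.989104.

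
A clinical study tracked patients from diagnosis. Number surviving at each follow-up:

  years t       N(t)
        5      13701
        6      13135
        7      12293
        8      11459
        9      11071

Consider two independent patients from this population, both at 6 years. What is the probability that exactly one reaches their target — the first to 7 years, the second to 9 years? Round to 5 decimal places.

p₁ = N(7)/N(6) = 12293/13135 = 0.935896; p₂ = N(9)/N(6) = 11071/13135 = 0.842863.
P(exactly one) = p₁(1−p₂) + (1−p₁)p₂ = 0.147064 + 0.054031 = 0.201095.

0.20109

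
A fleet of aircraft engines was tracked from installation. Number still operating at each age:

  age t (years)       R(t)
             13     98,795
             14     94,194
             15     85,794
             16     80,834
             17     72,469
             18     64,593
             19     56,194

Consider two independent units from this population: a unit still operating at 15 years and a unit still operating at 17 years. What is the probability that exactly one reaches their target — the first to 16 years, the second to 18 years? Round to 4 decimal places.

p₁ = R(16)/R(15) = 80,834/85,794 = 0.942187; p₂ = R(18)/R(17) = 64,593/72,469 = 0.891319.
P(exactly one) = p₁(1−p₂) + (1−p₁)p₂ = 0.102398 + 0.051530 = 0.153928.

0.1539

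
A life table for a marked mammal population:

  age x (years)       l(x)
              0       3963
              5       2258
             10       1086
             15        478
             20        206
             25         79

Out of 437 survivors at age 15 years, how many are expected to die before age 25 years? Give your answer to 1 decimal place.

The relevant probability is 1 − 79/478 = 0.834728.
Expected number = 437 × 0.834728 = 364.8.

364.8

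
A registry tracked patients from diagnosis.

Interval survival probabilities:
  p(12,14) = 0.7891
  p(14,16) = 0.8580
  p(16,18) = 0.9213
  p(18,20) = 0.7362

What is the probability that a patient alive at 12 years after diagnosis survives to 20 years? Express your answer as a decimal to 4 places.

Survival from 12 to 20 is the product of surviving each interval: 0.7891 × 0.8580 × 0.9213 × 0.7362.
= 0.459215.

0.4592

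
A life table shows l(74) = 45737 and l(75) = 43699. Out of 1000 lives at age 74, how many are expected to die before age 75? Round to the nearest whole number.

45

The relevant probability is 1 − 43699/45737 = 0.044559.
Expected number = 1000 × 0.044559 = 45.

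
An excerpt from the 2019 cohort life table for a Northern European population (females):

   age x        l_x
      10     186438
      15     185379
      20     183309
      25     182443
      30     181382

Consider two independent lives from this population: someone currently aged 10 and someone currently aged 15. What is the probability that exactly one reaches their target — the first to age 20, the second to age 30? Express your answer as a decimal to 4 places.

p₁ = l_20/l_10 = 183309/186438 = 0.983217; p₂ = l_30/l_15 = 181382/185379 = 0.978439.
P(exactly one) = p₁(1−p₂) + (1−p₁)p₂ = 0.021199 + 0.016421 = 0.037620.

0.0376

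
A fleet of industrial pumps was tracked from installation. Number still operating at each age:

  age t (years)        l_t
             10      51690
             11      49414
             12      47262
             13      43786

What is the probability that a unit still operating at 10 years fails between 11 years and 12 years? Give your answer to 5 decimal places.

0.04163

This is the probability of reaching 11 but not 12, conditional on being operational at 10: (l_11 − l_12) / l_10.
= (49414 − 47262) / 51690 = 2152 / 51690 = 0.041633.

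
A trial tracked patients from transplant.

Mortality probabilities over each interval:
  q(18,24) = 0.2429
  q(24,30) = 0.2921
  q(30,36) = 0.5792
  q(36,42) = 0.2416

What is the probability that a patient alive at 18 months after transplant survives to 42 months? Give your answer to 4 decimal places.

The overall survival probability is (1 − 0.2429) × (1 − 0.2921) × (1 − 0.5792) × (1 − 0.2416).
= 0.7571 × 0.7079 × 0.4208 × 0.7584 = 0.171041.

0.1710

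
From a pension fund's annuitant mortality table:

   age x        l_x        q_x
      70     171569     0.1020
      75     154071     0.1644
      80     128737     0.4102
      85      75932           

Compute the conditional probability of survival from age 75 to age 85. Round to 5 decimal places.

0.49284

We want 10p75 = l_85/l_75.
The conditional survival probability is l_85/l_75 = 75932/154071 = 0.492838.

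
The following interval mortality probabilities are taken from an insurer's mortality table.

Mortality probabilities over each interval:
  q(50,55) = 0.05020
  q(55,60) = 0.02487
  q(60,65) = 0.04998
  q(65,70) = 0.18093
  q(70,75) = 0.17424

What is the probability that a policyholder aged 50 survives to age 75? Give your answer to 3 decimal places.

The overall survival probability is (1 − 0.05020) × (1 − 0.02487) × (1 − 0.04998) × (1 − 0.18093) × (1 − 0.17424).
= 0.94980 × 0.97513 × 0.95002 × 0.81907 × 0.82576 = 0.595117.

0.595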